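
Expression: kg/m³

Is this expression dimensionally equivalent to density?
Yes

The expression kg/m³ has dimensions [L^-3 M], which is exactly density [L^-3 M].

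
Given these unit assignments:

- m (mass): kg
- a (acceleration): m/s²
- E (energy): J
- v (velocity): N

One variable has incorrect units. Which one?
v

The variable v (velocity) should have units m/s, not N.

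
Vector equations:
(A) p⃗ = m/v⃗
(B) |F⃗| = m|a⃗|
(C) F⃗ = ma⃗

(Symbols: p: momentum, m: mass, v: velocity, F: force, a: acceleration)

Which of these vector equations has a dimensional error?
(A) p⃗ = m/v⃗

(A) p⃗ = m/v⃗: LHS [L M T^-1], RHS [L^-1 M T] ✗ — momentum is mass times velocity; should be mv⃗ (and division by a vector is undefined)
(B) |F⃗| = m|a⃗|: LHS [L M T^-2], RHS [L M T^-2] ✓ — magnitudes of vectors are scalars
(C) F⃗ = ma⃗: LHS [L M T^-2], RHS [L M T^-2] ✓ — Force and acceleration are vectors, mass is a scalar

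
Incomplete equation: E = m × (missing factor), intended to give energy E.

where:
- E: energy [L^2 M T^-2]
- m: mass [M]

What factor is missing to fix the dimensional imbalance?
v² (velocity squared), dimensions [L^2 T^-2]

E has dimensions [L^2 M T^-2] and m has dimensions [M].
The missing factor must have dimensions [L^2 M T^-2] / [M] = [L^2 T^-2], i.e. velocity squared (v²).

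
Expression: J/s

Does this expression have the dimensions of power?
Yes

The expression J/s has dimensions [L^2 M T^-3], which is exactly power [L^2 M T^-3].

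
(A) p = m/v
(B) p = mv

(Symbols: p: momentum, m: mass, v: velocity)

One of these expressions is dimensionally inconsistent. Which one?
(A)

(A) p = m/v: LHS [L M T^-1], RHS [L^-1 M T] ✗
(B) p = mv: LHS [L M T^-1], RHS [L M T^-1] ✓

Expression (A) p = m/v is dimensionally incorrect.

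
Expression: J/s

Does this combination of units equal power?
Yes

The expression J/s has dimensions [L^2 M T^-3], which is exactly power [L^2 M T^-3].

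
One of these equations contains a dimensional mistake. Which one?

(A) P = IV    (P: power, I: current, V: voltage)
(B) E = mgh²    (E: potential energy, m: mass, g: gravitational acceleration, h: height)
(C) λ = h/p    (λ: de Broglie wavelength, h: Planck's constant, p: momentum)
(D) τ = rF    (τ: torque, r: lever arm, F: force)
(B) E = mgh²

The equation (B) E = mgh² is dimensionally incorrect.

LHS (E): [L^2 M T^-2]
RHS (mgh²): [L^3 M T^-2] ✗

The dimensions do not match. The other three equations balance.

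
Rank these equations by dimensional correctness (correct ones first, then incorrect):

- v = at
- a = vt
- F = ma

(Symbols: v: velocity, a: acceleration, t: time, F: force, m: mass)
Dimensionally correct: v = at, F = ma
Dimensionally incorrect: a = vt
Ordered (correct first, then incorrect): v = at, F = ma, a = vt

- v = at: LHS [L T^-1], RHS [L T^-1] → correct ✓
- a = vt: LHS [L T^-2], RHS [L] → incorrect ✗
- F = ma: LHS [L M T^-2], RHS [L M T^-2] → correct ✓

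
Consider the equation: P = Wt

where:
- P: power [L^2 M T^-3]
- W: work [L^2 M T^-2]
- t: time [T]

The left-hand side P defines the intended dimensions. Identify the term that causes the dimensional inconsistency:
The right-hand side term Wt

P has dimensions [L^2 M T^-3], but Wt has dimensions [L^2 M T^-1], so the term Wt is dimensionally wrong for P.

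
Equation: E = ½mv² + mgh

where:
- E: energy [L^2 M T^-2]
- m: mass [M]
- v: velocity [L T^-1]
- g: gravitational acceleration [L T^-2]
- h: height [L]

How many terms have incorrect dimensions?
0

LHS E: [L^2 M T^-2]
- ½mv²: [L^2 M T^-2] ✓
- mgh: [L^2 M T^-2] ✓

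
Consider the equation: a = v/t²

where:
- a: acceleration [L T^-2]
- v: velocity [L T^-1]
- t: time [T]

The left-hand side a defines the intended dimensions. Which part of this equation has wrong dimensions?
The right-hand side term v/t²

a has dimensions [L T^-2], but v/t² has dimensions [L T^-3], so the term v/t² is dimensionally wrong for a.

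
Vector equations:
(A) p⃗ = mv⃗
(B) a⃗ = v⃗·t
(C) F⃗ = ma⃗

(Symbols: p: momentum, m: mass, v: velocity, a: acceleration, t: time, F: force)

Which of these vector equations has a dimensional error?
(B) a⃗ = v⃗·t

(A) p⃗ = mv⃗: LHS [L M T^-1], RHS [L M T^-1] ✓ — mass (scalar) times velocity (vector)
(B) a⃗ = v⃗·t: LHS [L T^-2], RHS [L] ✗ — acceleration is velocity per time; should be v⃗/t
(C) F⃗ = ma⃗: LHS [L M T^-2], RHS [L M T^-2] ✓ — Force and acceleration are vectors, mass is a scalar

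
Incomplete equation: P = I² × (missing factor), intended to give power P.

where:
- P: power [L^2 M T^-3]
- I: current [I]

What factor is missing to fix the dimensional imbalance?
R (resistance), dimensions [I^-2 L^2 M T^-3]

P has dimensions [L^2 M T^-3] and I² has dimensions [I^2].
The missing factor must have dimensions [L^2 M T^-3] / [I^2] = [I^-2 L^2 M T^-3], i.e. resistance (R).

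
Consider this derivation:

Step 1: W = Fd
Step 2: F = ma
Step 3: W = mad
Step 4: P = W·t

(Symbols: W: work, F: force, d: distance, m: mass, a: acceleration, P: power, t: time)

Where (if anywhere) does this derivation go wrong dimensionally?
Step 4

Step 1: W = Fd → LHS [L^2 M T^-2], RHS [L^2 M T^-2] ✓
Step 2: F = ma → LHS [L M T^-2], RHS [L M T^-2] ✓
Step 3: W = mad → LHS [L^2 M T^-2], RHS [L^2 M T^-2] ✓
Step 4: P = W·t → LHS [L^2 M T^-3], RHS [L^2 M T^-1] ✗

The first dimensional inconsistency appears in step 4: P = W·t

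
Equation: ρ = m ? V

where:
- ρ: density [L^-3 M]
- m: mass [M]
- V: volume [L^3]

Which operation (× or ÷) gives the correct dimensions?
division (÷): ρ = m ÷ V

ρ [L^-3 M]; m [M]; V [L^3].
m × V → [L^3 M] ✗
m ÷ V → [L^-3 M] ✓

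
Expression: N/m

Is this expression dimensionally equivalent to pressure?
No

The expression N/m has dimensions [M T^-2], but pressure has dimensions [L^-1 M T^-2].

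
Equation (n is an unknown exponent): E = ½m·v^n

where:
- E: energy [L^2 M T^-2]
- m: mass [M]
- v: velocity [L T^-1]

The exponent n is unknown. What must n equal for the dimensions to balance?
n = 2

E has dimensions [L^2 M T^-2]; v has dimensions [L T^-1].
The rest of the RHS has dimensions [M], so v^n must supply [L^2 T^-2].
With n = 2: ½m·v^2 has dimensions [L^2 M T^-2], matching the LHS ✓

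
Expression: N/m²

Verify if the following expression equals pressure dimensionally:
Yes

The expression N/m² has dimensions [L^-1 M T^-2], which is exactly pressure [L^-1 M T^-2].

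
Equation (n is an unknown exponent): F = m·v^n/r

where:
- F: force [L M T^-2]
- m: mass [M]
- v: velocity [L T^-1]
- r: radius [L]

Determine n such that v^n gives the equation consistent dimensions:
n = 2

F has dimensions [L M T^-2]; v has dimensions [L T^-1].
The rest of the RHS has dimensions [L^-1 M], so v^n must supply [L^2 T^-2].
With n = 2: m·v^2/r has dimensions [L M T^-2], matching the LHS ✓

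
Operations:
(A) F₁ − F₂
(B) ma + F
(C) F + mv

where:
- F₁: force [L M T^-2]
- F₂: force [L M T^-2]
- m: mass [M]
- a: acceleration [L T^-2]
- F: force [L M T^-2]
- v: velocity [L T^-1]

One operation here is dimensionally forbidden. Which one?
(C) F + mv

(A) F₁ − F₂: F₁ [L M T^-2] and F₂ [L M T^-2] — same dimensions ✓
(B) ma + F: ma [L M T^-2] and F [L M T^-2] — same dimensions ✓
(C) F + mv: F [L M T^-2] and mv [L M T^-1] — different dimensions cannot be added/subtracted ✗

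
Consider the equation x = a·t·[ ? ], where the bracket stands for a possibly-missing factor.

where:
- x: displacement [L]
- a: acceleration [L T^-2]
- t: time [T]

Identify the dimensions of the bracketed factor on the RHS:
[T] — time (e.g. t)

x has dimensions [L]; a·t has dimensions [L T^-1].
The bracketed factor must supply [L] / [L T^-1] = [T].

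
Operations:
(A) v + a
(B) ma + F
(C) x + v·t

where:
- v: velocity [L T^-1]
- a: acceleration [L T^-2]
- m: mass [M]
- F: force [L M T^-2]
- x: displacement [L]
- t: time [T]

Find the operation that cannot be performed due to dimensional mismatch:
(A) v + a

(A) v + a: v [L T^-1] and a [L T^-2] — different dimensions cannot be added/subtracted ✗
(B) ma + F: ma [L M T^-2] and F [L M T^-2] — same dimensions ✓
(C) x + v·t: x [L] and v·t [L] — same dimensions ✓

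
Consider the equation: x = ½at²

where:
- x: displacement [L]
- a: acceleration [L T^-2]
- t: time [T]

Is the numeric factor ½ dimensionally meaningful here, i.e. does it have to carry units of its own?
No

x has dimensions [L] and at² already has dimensions [L], so the equation balances without ½ contributing any dimensions. ½ is a pure (dimensionless) number; changing or removing it would not affect dimensional consistency.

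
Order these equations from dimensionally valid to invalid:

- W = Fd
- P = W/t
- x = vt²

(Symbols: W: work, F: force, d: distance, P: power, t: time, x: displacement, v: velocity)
Dimensionally correct: W = Fd, P = W/t
Dimensionally incorrect: x = vt²
Ordered (correct first, then incorrect): W = Fd, P = W/t, x = vt²

- W = Fd: LHS [L^2 M T^-2], RHS [L^2 M T^-2] → correct ✓
- P = W/t: LHS [L^2 M T^-3], RHS [L^2 M T^-3] → correct ✓
- x = vt²: LHS [L], RHS [L T] → incorrect ✗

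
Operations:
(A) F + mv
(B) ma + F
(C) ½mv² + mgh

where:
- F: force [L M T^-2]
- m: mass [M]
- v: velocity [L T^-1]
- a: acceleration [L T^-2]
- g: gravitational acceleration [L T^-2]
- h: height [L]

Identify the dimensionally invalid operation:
(A) F + mv

(A) F + mv: F [L M T^-2] and mv [L M T^-1] — different dimensions cannot be added/subtracted ✗
(B) ma + F: ma [L M T^-2] and F [L M T^-2] — same dimensions ✓
(C) ½mv² + mgh: ½mv² [L^2 M T^-2] and mgh [L^2 M T^-2] — same dimensions ✓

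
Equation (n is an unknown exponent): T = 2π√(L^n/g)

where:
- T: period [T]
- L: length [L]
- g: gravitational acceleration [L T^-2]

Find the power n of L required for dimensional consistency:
n = 1

T has dimensions [T]; L has dimensions [L].
With n = 1: 2π√(L^1/g) has dimensions [T], matching the LHS ✓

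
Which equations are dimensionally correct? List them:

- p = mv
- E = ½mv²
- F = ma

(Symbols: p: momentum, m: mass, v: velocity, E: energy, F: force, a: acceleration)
Dimensionally correct: p = mv, E = ½mv², F = ma
Dimensionally incorrect: none
Ordered (correct first, then incorrect): p = mv, E = ½mv², F = ma

- p = mv: LHS [L M T^-1], RHS [L M T^-1] → correct ✓
- E = ½mv²: LHS [L^2 M T^-2], RHS [L^2 M T^-2] → correct ✓
- F = ma: LHS [L M T^-2], RHS [L M T^-2] → correct ✓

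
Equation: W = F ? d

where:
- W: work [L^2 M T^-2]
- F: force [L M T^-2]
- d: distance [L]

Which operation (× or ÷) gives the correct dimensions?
multiplication (×): W = F × d

W [L^2 M T^-2]; F [L M T^-2]; d [L].
F × d → [L^2 M T^-2] ✓
F ÷ d → [M T^-2] ✗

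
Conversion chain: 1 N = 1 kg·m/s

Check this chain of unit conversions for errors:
The chain is incorrect (it contains an error).

Incorrect: Newton is kg·m/s², not kg·m/s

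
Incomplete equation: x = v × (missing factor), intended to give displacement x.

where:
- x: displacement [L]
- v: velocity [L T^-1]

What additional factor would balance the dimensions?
t (time), dimensions [T]

x has dimensions [L] and v has dimensions [L T^-1].
The missing factor must have dimensions [L] / [L T^-1] = [T], i.e. time (t).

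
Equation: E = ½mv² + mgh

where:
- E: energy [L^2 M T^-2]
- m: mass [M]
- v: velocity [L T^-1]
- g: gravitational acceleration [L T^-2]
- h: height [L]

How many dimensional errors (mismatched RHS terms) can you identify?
0

LHS E: [L^2 M T^-2]
- ½mv²: [L^2 M T^-2] ✓
- mgh: [L^2 M T^-2] ✓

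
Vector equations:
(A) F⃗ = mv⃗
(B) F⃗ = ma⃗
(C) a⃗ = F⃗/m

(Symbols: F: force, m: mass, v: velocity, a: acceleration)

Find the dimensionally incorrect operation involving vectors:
(A) F⃗ = mv⃗

(A) F⃗ = mv⃗: LHS [L M T^-2], RHS [L M T^-1] ✗ — mass times velocity is momentum, not force; should be ma⃗
(B) F⃗ = ma⃗: LHS [L M T^-2], RHS [L M T^-2] ✓ — Force and acceleration are vectors, mass is a scalar
(C) a⃗ = F⃗/m: LHS [L T^-2], RHS [L T^-2] ✓ — force (vector) divided by mass (scalar)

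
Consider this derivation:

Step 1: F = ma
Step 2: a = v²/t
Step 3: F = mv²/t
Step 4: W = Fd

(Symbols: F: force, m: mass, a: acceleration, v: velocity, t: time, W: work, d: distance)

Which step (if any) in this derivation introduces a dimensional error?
Step 2

Step 1: F = ma → LHS [L M T^-2], RHS [L M T^-2] ✓
Step 2: a = v²/t → LHS [L T^-2], RHS [L^2 T^-3] ✗

The first dimensional inconsistency appears in step 2: a = v²/t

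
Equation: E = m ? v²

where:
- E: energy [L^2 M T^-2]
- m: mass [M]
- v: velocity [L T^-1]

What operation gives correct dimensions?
multiplication (×): E = m × v²

E [L^2 M T^-2]; m [M]; v² [L^2 T^-2].
m × v² → [L^2 M T^-2] ✓
m ÷ v² → [L^-2 M T^2] ✗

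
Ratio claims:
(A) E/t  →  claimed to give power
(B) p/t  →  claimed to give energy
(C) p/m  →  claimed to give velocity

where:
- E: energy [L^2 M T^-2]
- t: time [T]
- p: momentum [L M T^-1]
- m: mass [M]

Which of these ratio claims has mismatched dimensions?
(B) p/t does not give energy

(A) E/t: [L^2 M T^-3] = power [L^2 M T^-3] ✓
(B) p/t: [L M T^-2] ≠ energy [L^2 M T^-2] ✗
(C) p/m: [L T^-1] = velocity [L T^-1] ✓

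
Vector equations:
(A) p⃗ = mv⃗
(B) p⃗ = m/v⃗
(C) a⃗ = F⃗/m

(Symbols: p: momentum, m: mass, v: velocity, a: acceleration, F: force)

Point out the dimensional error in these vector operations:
(B) p⃗ = m/v⃗

(A) p⃗ = mv⃗: LHS [L M T^-1], RHS [L M T^-1] ✓ — mass (scalar) times velocity (vector)
(B) p⃗ = m/v⃗: LHS [L M T^-1], RHS [L^-1 M T] ✗ — momentum is mass times velocity; should be mv⃗ (and division by a vector is undefined)
(C) a⃗ = F⃗/m: LHS [L T^-2], RHS [L T^-2] ✓ — force (vector) divided by mass (scalar)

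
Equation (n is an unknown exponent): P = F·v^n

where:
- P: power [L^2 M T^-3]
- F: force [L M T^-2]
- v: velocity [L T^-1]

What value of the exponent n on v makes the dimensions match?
n = 1

P has dimensions [L^2 M T^-3]; v has dimensions [L T^-1].
The rest of the RHS has dimensions [L M T^-2], so v^n must supply [L T^-1].
With n = 1: F·v^1 has dimensions [L^2 M T^-3], matching the LHS ✓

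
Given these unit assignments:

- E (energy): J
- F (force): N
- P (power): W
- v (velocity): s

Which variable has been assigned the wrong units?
v

The variable v (velocity) should have units m/s, not s.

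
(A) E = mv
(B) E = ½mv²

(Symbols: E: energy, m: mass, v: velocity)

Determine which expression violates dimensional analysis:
(A)

(A) E = mv: LHS [L^2 M T^-2], RHS [L M T^-1] ✗
(B) E = ½mv²: LHS [L^2 M T^-2], RHS [L^2 M T^-2] ✓

Expression (A) E = mv is dimensionally incorrect.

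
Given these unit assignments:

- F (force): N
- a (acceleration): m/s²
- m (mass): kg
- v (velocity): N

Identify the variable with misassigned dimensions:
v

The variable v (velocity) should have units m/s, not N.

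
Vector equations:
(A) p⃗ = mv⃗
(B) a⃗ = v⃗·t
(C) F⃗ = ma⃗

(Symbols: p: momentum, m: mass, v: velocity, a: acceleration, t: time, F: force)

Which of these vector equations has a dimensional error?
(B) a⃗ = v⃗·t

(A) p⃗ = mv⃗: LHS [L M T^-1], RHS [L M T^-1] ✓ — mass (scalar) times velocity (vector)
(B) a⃗ = v⃗·t: LHS [L T^-2], RHS [L] ✗ — acceleration is velocity per time; should be v⃗/t
(C) F⃗ = ma⃗: LHS [L M T^-2], RHS [L M T^-2] ✓ — Force and acceleration are vectors, mass is a scalar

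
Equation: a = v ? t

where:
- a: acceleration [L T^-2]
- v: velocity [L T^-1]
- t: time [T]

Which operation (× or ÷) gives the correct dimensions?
division (÷): a = v ÷ t

a [L T^-2]; v [L T^-1]; t [T].
v × t → [L] ✗
v ÷ t → [L T^-2] ✓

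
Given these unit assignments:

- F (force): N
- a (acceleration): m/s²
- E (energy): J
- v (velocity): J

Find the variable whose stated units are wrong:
v

The variable v (velocity) should have units m/s, not J.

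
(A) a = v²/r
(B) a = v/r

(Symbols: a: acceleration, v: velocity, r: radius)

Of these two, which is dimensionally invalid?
(B)

(A) a = v²/r: LHS [L T^-2], RHS [L T^-2] ✓
(B) a = v/r: LHS [L T^-2], RHS [T^-1] ✗

Expression (B) a = v/r is dimensionally incorrect.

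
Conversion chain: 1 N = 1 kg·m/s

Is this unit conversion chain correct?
The chain is incorrect (it contains an error).

Incorrect: Newton is kg·m/s², not kg·m/s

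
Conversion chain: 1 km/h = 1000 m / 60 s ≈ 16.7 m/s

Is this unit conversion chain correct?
The chain is incorrect (it contains an error).

Incorrect: 1 h = 3600 s, not 60 s (1 km/h ≈ 0.278 m/s)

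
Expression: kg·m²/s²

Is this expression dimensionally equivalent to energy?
Yes

The expression kg·m²/s² has dimensions [L^2 M T^-2], which is exactly energy [L^2 M T^-2].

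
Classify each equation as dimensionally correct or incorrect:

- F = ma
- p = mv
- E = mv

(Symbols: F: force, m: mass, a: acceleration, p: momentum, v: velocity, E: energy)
Dimensionally correct: F = ma, p = mv
Dimensionally incorrect: E = mv
Ordered (correct first, then incorrect): F = ma, p = mv, E = mv

- F = ma: LHS [L M T^-2], RHS [L M T^-2] → correct ✓
- p = mv: LHS [L M T^-1], RHS [L M T^-1] → correct ✓
- E = mv: LHS [L^2 M T^-2], RHS [L M T^-1] → incorrect ✗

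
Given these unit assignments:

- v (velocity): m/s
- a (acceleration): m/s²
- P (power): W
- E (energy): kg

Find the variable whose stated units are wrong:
E

The variable E (energy) should have units J, not kg.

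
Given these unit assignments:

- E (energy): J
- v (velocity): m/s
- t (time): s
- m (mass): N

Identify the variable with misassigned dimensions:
m

The variable m (mass) should have units kg, not N.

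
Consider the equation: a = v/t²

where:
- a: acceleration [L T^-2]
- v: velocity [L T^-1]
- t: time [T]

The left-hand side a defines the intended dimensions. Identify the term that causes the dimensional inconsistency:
The right-hand side term v/t²

a has dimensions [L T^-2], but v/t² has dimensions [L T^-3], so the term v/t² is dimensionally wrong for a.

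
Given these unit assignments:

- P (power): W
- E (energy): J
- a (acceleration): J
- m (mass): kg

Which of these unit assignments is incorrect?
a

The variable a (acceleration) should have units m/s², not J.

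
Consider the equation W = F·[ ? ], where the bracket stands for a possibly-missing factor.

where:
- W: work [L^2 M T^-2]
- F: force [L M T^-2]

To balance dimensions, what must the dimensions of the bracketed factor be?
[L] — length (e.g. a distance d)

W has dimensions [L^2 M T^-2]; F has dimensions [L M T^-2].
The bracketed factor must supply [L^2 M T^-2] / [L M T^-2] = [L].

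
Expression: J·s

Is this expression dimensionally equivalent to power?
No

The expression J·s has dimensions [L^2 M T^-1], but power has dimensions [L^2 M T^-3].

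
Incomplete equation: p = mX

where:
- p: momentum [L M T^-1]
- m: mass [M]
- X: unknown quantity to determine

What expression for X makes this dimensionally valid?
X = v (velocity), dimensions [L T^-1]

p has dimensions [L M T^-1]; the rest of the RHS (m) has dimensions [M].
So X must have dimensions [L T^-1] — X = v (velocity).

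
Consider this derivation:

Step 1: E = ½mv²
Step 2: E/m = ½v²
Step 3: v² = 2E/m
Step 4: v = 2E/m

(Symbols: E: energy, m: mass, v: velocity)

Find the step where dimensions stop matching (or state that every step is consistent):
Step 4

Step 1: E = ½mv² → LHS [L^2 M T^-2], RHS [L^2 M T^-2] ✓
Step 2: E/m = ½v² → LHS [L^2 T^-2], RHS [L^2 T^-2] ✓
Step 3: v² = 2E/m → LHS [L^2 T^-2], RHS [L^2 T^-2] ✓
Step 4: v = 2E/m → LHS [L T^-1], RHS [L^2 T^-2] ✗

The first dimensional inconsistency appears in step 4: v = 2E/m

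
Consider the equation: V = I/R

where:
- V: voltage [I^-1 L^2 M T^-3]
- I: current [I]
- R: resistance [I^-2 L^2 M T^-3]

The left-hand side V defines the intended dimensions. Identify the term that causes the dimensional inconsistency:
The right-hand side term I/R

V has dimensions [I^-1 L^2 M T^-3], but I/R has dimensions [I^3 L^-2 M^-1 T^3], so the term I/R is dimensionally wrong for V.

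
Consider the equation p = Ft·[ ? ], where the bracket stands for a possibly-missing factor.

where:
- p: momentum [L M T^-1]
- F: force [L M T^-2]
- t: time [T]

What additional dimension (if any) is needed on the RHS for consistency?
Nothing is missing — the bracketed factor must be dimensionless.

p has dimensions [L M T^-1] and Ft already has dimensions [L M T^-1], so p = Ft is dimensionally complete.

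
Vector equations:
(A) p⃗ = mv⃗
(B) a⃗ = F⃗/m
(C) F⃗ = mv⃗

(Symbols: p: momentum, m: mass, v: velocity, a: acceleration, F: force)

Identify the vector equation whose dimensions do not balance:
(C) F⃗ = mv⃗

(A) p⃗ = mv⃗: LHS [L M T^-1], RHS [L M T^-1] ✓ — mass (scalar) times velocity (vector)
(B) a⃗ = F⃗/m: LHS [L T^-2], RHS [L T^-2] ✓ — force (vector) divided by mass (scalar)
(C) F⃗ = mv⃗: LHS [L M T^-2], RHS [L M T^-1] ✗ — mass times velocity is momentum, not force; should be ma⃗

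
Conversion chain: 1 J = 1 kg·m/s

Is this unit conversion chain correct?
The chain is incorrect (it contains an error).

Incorrect: Joule is kg·m²/s², not kg·m/s (that is momentum)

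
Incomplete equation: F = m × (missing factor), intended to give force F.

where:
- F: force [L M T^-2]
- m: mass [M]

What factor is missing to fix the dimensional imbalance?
a (acceleration), dimensions [L T^-2]

F has dimensions [L M T^-2] and m has dimensions [M].
The missing factor must have dimensions [L M T^-2] / [M] = [L T^-2], i.e. acceleration (a).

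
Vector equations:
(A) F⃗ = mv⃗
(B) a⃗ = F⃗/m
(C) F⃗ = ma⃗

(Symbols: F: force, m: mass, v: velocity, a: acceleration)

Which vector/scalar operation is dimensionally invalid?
(A) F⃗ = mv⃗

(A) F⃗ = mv⃗: LHS [L M T^-2], RHS [L M T^-1] ✗ — mass times velocity is momentum, not force; should be ma⃗
(B) a⃗ = F⃗/m: LHS [L T^-2], RHS [L T^-2] ✓ — force (vector) divided by mass (scalar)
(C) F⃗ = ma⃗: LHS [L M T^-2], RHS [L M T^-2] ✓ — Force and acceleration are vectors, mass is a scalar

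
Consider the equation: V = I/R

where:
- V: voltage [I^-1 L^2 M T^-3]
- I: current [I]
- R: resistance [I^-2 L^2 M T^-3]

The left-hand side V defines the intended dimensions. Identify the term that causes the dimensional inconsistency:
The right-hand side term I/R

V has dimensions [I^-1 L^2 M T^-3], but I/R has dimensions [I^3 L^-2 M^-1 T^3], so the term I/R is dimensionally wrong for V.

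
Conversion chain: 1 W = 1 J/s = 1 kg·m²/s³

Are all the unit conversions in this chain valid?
The chain is correct (no errors).

Correct: Watt is Joule per second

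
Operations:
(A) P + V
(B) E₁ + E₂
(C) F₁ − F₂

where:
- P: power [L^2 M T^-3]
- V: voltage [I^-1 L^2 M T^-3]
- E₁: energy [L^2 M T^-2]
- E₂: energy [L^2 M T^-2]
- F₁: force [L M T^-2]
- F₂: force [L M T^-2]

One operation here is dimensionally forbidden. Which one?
(A) P + V

(A) P + V: P [L^2 M T^-3] and V [I^-1 L^2 M T^-3] — different dimensions cannot be added/subtracted ✗
(B) E₁ + E₂: E₁ [L^2 M T^-2] and E₂ [L^2 M T^-2] — same dimensions ✓
(C) F₁ − F₂: F₁ [L M T^-2] and F₂ [L M T^-2] — same dimensions ✓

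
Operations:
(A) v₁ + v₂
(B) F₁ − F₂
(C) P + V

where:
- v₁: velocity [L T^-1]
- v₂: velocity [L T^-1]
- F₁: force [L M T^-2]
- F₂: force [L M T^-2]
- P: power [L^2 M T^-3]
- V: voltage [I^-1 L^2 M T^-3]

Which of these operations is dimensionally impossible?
(C) P + V

(A) v₁ + v₂: v₁ [L T^-1] and v₂ [L T^-1] — same dimensions ✓
(B) F₁ − F₂: F₁ [L M T^-2] and F₂ [L M T^-2] — same dimensions ✓
(C) P + V: P [L^2 M T^-3] and V [I^-1 L^2 M T^-3] — different dimensions cannot be added/subtracted ✗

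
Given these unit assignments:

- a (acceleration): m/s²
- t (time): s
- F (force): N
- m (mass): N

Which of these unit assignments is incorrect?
m

The variable m (mass) should have units kg, not N.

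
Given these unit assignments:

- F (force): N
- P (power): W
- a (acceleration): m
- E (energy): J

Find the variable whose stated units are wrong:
a

The variable a (acceleration) should have units m/s², not m.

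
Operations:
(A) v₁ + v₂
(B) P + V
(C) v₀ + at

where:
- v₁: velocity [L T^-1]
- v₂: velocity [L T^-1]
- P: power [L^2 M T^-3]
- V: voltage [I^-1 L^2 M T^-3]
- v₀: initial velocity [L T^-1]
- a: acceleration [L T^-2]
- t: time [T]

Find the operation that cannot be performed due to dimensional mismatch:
(B) P + V

(A) v₁ + v₂: v₁ [L T^-1] and v₂ [L T^-1] — same dimensions ✓
(B) P + V: P [L^2 M T^-3] and V [I^-1 L^2 M T^-3] — different dimensions cannot be added/subtracted ✗
(C) v₀ + at: v₀ [L T^-1] and at [L T^-1] — same dimensions ✓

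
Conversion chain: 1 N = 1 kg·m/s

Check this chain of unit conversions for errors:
The chain is incorrect (it contains an error).

Incorrect: Newton is kg·m/s², not kg·m/s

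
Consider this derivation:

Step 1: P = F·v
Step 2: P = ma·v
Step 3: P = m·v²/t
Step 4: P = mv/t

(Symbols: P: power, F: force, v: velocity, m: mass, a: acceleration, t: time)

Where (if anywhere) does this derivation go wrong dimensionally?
Step 4

Step 1: P = F·v → LHS [L^2 M T^-3], RHS [L^2 M T^-3] ✓
Step 2: P = ma·v → LHS [L^2 M T^-3], RHS [L^2 M T^-3] ✓
Step 3: P = m·v²/t → LHS [L^2 M T^-3], RHS [L^2 M T^-3] ✓
Step 4: P = mv/t → LHS [L^2 M T^-3], RHS [L M T^-2] ✗

The first dimensional inconsistency appears in step 4: P = mv/t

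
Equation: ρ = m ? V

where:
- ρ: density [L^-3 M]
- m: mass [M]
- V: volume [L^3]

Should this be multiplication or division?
division (÷): ρ = m ÷ V

ρ [L^-3 M]; m [M]; V [L^3].
m × V → [L^3 M] ✗
m ÷ V → [L^-3 M] ✓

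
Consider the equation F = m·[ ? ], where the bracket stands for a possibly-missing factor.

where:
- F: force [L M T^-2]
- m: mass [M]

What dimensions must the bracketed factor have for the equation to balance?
[L T^-2] — acceleration (e.g. a)

F has dimensions [L M T^-2]; m has dimensions [M].
The bracketed factor must supply [L M T^-2] / [M] = [L T^-2].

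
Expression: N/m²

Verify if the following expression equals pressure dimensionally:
Yes

The expression N/m² has dimensions [L^-1 M T^-2], which is exactly pressure [L^-1 M T^-2].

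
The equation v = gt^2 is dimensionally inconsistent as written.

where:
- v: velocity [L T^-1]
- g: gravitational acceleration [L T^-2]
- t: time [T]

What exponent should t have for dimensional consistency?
The exponent of t should be 1: v = gt

The LHS v has dimensions [L T^-1]; t has dimensions [T].
As written, the RHS gt^2 (exponent 2 on t) has dimensions [L], which does not match.
With exponent 1, the RHS gt has dimensions [L T^-1], matching the LHS.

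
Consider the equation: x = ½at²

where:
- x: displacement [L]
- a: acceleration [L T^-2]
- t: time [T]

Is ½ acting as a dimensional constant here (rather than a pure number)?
No

x has dimensions [L] and at² already has dimensions [L], so the equation balances without ½ contributing any dimensions. ½ is a pure (dimensionless) number; changing or removing it would not affect dimensional consistency.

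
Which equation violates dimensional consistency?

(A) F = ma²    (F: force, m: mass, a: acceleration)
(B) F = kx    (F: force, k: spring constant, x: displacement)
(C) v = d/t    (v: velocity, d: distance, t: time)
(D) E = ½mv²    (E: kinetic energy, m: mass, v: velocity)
(A) F = ma²

The equation (A) F = ma² is dimensionally incorrect.

LHS (F): [L M T^-2]
RHS (ma²): [L^2 M T^-4] ✗

The dimensions do not match. The other three equations balance.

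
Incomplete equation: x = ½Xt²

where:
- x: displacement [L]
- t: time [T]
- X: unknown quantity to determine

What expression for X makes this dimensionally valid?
X = a (acceleration), dimensions [L T^-2]

x has dimensions [L]; the rest of the RHS (½ t²) has dimensions [T^2].
So X must have dimensions [L T^-2] — X = a (acceleration).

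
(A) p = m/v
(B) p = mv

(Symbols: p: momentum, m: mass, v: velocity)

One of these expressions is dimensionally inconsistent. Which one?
(A)

(A) p = m/v: LHS [L M T^-1], RHS [L^-1 M T] ✗
(B) p = mv: LHS [L M T^-1], RHS [L M T^-1] ✓

Expression (A) p = m/v is dimensionally incorrect.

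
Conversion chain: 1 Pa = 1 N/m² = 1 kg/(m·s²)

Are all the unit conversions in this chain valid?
The chain is correct (no errors).

Correct: Pascal is Newton per square meter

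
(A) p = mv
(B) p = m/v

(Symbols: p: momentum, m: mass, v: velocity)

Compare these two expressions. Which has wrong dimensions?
(B)

(A) p = mv: LHS [L M T^-1], RHS [L M T^-1] ✓
(B) p = m/v: LHS [L M T^-1], RHS [L^-1 M T] ✗

Expression (B) p = m/v is dimensionally incorrect.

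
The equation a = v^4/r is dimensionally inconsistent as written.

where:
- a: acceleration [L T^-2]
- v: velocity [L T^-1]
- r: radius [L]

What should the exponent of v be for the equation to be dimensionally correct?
The exponent of v should be 2: a = v^2/r

The LHS a has dimensions [L T^-2]; v has dimensions [L T^-1].
As written, the RHS v^4/r (exponent 4 on v) has dimensions [L^3 T^-4], which does not match.
With exponent 2, the RHS v^2/r has dimensions [L T^-2], matching the LHS.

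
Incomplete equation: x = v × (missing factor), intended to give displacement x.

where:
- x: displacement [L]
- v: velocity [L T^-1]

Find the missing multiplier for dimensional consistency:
t (time), dimensions [T]

x has dimensions [L] and v has dimensions [L T^-1].
The missing factor must have dimensions [L] / [L T^-1] = [T], i.e. time (t).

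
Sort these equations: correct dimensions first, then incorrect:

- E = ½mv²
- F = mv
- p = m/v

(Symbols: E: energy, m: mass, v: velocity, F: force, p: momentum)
Dimensionally correct: E = ½mv²
Dimensionally incorrect: F = mv, p = m/v
Ordered (correct first, then incorrect): E = ½mv², F = mv, p = m/v

- E = ½mv²: LHS [L^2 M T^-2], RHS [L^2 M T^-2] → correct ✓
- F = mv: LHS [L M T^-2], RHS [L M T^-1] → incorrect ✗
- p = m/v: LHS [L M T^-1], RHS [L^-1 M T] → incorrect ✗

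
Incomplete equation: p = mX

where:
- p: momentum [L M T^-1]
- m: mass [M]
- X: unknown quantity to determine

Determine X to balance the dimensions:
X = v (velocity), dimensions [L T^-1]

p has dimensions [L M T^-1]; the rest of the RHS (m) has dimensions [M].
So X must have dimensions [L T^-1] — X = v (velocity).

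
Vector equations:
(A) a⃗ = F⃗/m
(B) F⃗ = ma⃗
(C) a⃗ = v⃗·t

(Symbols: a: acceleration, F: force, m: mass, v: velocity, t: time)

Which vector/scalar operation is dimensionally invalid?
(C) a⃗ = v⃗·t

(A) a⃗ = F⃗/m: LHS [L T^-2], RHS [L T^-2] ✓ — force (vector) divided by mass (scalar)
(B) F⃗ = ma⃗: LHS [L M T^-2], RHS [L M T^-2] ✓ — Force and acceleration are vectors, mass is a scalar
(C) a⃗ = v⃗·t: LHS [L T^-2], RHS [L] ✗ — acceleration is velocity per time; should be v⃗/t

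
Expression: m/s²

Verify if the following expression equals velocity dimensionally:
No

The expression m/s² has dimensions [L T^-2], but velocity has dimensions [L T^-1].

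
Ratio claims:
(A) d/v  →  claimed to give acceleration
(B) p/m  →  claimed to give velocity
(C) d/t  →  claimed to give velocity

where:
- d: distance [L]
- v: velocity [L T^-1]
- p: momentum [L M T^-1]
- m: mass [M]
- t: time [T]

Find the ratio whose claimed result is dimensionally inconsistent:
(A) d/v does not give acceleration

(A) d/v: [T] ≠ acceleration [L T^-2] ✗
(B) p/m: [L T^-1] = velocity [L T^-1] ✓
(C) d/t: [L T^-1] = velocity [L T^-1] ✓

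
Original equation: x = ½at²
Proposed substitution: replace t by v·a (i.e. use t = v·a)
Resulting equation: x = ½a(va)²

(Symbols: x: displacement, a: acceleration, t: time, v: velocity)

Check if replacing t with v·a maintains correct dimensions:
No

[t] = [T] and [v·a] = [L^2 T^-3]. These differ, so the substitution replaces a quantity by one of different dimensions and the result x = ½a(va)² has LHS [L] vs RHS [L^5 T^-8] — inconsistent.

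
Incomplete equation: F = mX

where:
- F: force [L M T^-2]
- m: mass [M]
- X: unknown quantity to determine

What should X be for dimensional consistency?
X = a (acceleration), dimensions [L T^-2]

F has dimensions [L M T^-2]; the rest of the RHS (m) has dimensions [M].
So X must have dimensions [L T^-2] — X = a (acceleration).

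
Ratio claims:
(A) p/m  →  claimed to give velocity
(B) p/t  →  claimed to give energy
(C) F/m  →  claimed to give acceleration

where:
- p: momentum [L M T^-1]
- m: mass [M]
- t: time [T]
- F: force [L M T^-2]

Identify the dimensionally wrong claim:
(B) p/t does not give energy

(A) p/m: [L T^-1] = velocity [L T^-1] ✓
(B) p/t: [L M T^-2] ≠ energy [L^2 M T^-2] ✗
(C) F/m: [L T^-2] = acceleration [L T^-2] ✓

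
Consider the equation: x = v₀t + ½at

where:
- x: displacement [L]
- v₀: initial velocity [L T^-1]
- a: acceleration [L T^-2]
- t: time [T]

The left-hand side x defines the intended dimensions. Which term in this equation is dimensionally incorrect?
The term ½at

Checking each RHS term against the LHS:
- v₀t: [L] — matches x [L] ✓
- ½at: [L T^-1] — does NOT match x [L] ✗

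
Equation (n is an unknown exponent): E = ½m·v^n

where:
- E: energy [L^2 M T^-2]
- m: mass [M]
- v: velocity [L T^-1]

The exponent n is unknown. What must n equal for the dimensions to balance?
n = 2

E has dimensions [L^2 M T^-2]; v has dimensions [L T^-1].
The rest of the RHS has dimensions [M], so v^n must supply [L^2 T^-2].
With n = 2: ½m·v^2 has dimensions [L^2 M T^-2], matching the LHS ✓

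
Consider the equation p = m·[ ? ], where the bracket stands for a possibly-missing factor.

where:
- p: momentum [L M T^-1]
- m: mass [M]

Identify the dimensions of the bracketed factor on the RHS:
[L T^-1] — velocity (e.g. v)

p has dimensions [L M T^-1]; m has dimensions [M].
The bracketed factor must supply [L M T^-1] / [M] = [L T^-1].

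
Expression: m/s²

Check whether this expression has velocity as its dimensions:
No

The expression m/s² has dimensions [L T^-2], but velocity has dimensions [L T^-1].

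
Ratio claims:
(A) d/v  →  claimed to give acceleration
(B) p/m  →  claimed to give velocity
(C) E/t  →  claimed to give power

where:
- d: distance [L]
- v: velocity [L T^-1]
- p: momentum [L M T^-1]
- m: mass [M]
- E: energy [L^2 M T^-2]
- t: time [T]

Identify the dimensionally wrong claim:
(A) d/v does not give acceleration

(A) d/v: [T] ≠ acceleration [L T^-2] ✗
(B) p/m: [L T^-1] = velocity [L T^-1] ✓
(C) E/t: [L^2 M T^-3] = power [L^2 M T^-3] ✓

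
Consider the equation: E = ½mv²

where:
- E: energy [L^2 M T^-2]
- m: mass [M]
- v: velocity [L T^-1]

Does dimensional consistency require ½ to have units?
No

E has dimensions [L^2 M T^-2] and mv² already has dimensions [L^2 M T^-2], so the equation balances without ½ contributing any dimensions. ½ is a pure (dimensionless) number; changing or removing it would not affect dimensional consistency.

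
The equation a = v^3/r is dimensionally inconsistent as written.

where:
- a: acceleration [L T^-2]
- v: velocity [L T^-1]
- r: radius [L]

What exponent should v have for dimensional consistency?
The exponent of v should be 2: a = v^2/r

The LHS a has dimensions [L T^-2]; v has dimensions [L T^-1].
As written, the RHS v^3/r (exponent 3 on v) has dimensions [L^2 T^-3], which does not match.
With exponent 2, the RHS v^2/r has dimensions [L T^-2], matching the LHS.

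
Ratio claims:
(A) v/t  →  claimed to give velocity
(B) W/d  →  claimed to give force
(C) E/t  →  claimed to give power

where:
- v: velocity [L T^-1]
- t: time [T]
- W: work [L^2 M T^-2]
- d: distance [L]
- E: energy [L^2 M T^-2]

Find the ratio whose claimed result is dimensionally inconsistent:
(A) v/t does not give velocity

(A) v/t: [L T^-2] ≠ velocity [L T^-1] ✗
(B) W/d: [L M T^-2] = force [L M T^-2] ✓
(C) E/t: [L^2 M T^-3] = power [L^2 M T^-3] ✓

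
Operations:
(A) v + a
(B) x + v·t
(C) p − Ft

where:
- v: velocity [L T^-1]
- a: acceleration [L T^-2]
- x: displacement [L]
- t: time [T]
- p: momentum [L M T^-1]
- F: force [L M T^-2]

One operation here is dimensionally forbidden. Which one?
(A) v + a

(A) v + a: v [L T^-1] and a [L T^-2] — different dimensions cannot be added/subtracted ✗
(B) x + v·t: x [L] and v·t [L] — same dimensions ✓
(C) p − Ft: p [L M T^-1] and Ft [L M T^-1] — same dimensions ✓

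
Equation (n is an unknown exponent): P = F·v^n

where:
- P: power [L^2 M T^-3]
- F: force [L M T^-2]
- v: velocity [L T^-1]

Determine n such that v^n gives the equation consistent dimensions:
n = 1

P has dimensions [L^2 M T^-3]; v has dimensions [L T^-1].
The rest of the RHS has dimensions [L M T^-2], so v^n must supply [L T^-1].
With n = 1: F·v^1 has dimensions [L^2 M T^-3], matching the LHS ✓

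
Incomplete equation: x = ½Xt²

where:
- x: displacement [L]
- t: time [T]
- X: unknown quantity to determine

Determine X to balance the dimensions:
X = a (acceleration), dimensions [L T^-2]

x has dimensions [L]; the rest of the RHS (½ t²) has dimensions [T^2].
So X must have dimensions [L T^-2] — X = a (acceleration).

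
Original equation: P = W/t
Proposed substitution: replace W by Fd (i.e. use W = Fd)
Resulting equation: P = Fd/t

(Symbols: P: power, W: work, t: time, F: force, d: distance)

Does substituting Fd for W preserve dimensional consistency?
Yes

[W] = [L^2 M T^-2] and [Fd] = [L^2 M T^-2]. These match, so the substitution replaces a quantity by one of the same dimensions and the result P = Fd/t has LHS [L^2 M T^-3] vs RHS [L^2 M T^-3] — still consistent.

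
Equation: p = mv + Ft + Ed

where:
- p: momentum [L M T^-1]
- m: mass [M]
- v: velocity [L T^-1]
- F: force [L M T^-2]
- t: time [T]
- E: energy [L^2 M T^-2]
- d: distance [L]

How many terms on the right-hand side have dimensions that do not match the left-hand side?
1

LHS p: [L M T^-1]
- mv: [L M T^-1] ✓
- Ft: [L M T^-1] ✓
- Ed: [L^3 M T^-2] ✗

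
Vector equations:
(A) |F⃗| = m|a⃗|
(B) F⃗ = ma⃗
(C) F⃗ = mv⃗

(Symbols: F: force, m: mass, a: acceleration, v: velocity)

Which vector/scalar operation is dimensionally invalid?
(C) F⃗ = mv⃗

(A) |F⃗| = m|a⃗|: LHS [L M T^-2], RHS [L M T^-2] ✓ — magnitudes of vectors are scalars
(B) F⃗ = ma⃗: LHS [L M T^-2], RHS [L M T^-2] ✓ — Force and acceleration are vectors, mass is a scalar
(C) F⃗ = mv⃗: LHS [L M T^-2], RHS [L M T^-1] ✗ — mass times velocity is momentum, not force; should be ma⃗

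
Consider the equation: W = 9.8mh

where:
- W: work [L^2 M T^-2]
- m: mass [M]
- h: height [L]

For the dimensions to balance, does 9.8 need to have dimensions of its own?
Yes

W has dimensions [L^2 M T^-2], while mh alone has dimensions [L M]. For the equation to balance, the factor 9.8 must carry dimensions [L T^-2] — it is a dimensional constant (a numerical value of a physical quantity with its units suppressed), not a pure number.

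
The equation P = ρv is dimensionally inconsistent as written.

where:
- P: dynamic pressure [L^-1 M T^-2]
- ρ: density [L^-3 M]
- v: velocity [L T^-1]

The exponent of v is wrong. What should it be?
The exponent of v should be 2: P = ρv^2

The LHS P has dimensions [L^-1 M T^-2]; v has dimensions [L T^-1].
As written, the RHS ρv (exponent 1 on v) has dimensions [L^-2 M T^-1], which does not match.
With exponent 2, the RHS ρv^2 has dimensions [L^-1 M T^-2], matching the LHS.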